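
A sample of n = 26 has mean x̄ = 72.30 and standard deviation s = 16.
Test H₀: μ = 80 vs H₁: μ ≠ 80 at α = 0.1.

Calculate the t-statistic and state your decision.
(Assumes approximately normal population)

df = n - 1 = 25
SE = s/√n = 16/√26 = 3.1379
t = (x̄ - μ₀)/SE = (72.30 - 80)/3.1379 = -2.4539
Critical value: t_{0.05,25} = ±1.708
p-value ≈ 0.0214
Decision: reject H₀

Answer: t = -2.4539, reject H₀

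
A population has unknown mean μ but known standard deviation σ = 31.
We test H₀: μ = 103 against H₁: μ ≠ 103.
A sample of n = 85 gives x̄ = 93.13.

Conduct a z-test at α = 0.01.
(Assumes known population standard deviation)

Standard error: SE = σ/√n = 31/√85 = 3.3624
z-statistic: z = (x̄ - μ₀)/SE = (93.13 - 103)/3.3624 = -2.9354
Critical value: ±2.576
p-value = 0.0033
Decision: reject H₀

Answer: z = -2.9354, reject H₀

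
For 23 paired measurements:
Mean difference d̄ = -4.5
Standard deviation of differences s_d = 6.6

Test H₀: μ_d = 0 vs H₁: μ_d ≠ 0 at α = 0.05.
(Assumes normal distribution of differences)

df = n - 1 = 22
SE = s_d/√n = 6.6/√23 = 1.3762
t = d̄/SE = -4.5/1.3762 = -3.2699
Critical value: t_{0.025,22} = ±2.074
p-value ≈ 0.0035
Decision: reject H₀

Answer: t = -3.2699, reject H₀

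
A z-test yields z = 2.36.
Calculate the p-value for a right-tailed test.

Answer: p-value ≈ 0.0091

Derivation:
For z = 2.36:
p = P(Z > 2.36) = 1 - Φ(2.36) = 0.0091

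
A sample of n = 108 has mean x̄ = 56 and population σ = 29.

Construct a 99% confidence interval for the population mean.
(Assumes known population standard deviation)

Answer: (48.8117, 63.1883)

Derivation:
Confidence level: 99%, α = 0.01
z_0.005 = 2.576
SE = σ/√n = 29/√108 = 2.7905
Margin of error = 2.576 × 2.7905 = 7.1883
CI: x̄ ± margin = 56 ± 7.1883
CI: (48.8117, 63.1883)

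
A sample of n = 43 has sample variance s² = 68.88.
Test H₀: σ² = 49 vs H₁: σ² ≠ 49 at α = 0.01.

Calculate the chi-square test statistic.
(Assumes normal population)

Answer: χ² = 59.0400, fail to reject H₀

Derivation:
df = n - 1 = 42
χ² = (n-1)s²/σ₀² = 42×68.88/49 = 59.0400
Critical values: χ²_{0.995,42} = 22.138, χ²_{0.005,42} = 69.336
Rejection region: χ² < 22.138 or χ² > 69.336
Decision: fail to reject H₀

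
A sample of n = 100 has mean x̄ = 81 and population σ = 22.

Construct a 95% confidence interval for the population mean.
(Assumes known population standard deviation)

Confidence level: 95%, α = 0.05
z_0.025 = 1.960
SE = σ/√n = 22/√100 = 2.2000
Margin of error = 1.960 × 2.2000 = 4.3120
CI: x̄ ± margin = 81 ± 4.3120
CI: (76.6880, 85.3120)

Answer: (76.6880, 85.3120)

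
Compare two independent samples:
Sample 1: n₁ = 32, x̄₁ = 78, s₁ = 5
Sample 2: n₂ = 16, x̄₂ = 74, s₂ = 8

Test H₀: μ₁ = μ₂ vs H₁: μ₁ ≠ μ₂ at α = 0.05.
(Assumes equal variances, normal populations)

Answer: t = 2.1272, reject H₀

Derivation:
Pooled variance: s²_p = [31×5² + 15×8²]/(46) = 37.7174
s_p = 6.1414
SE = s_p×√(1/n₁ + 1/n₂) = 6.1414×√(1/32 + 1/16) = 1.8804
t = (x̄₁ - x̄₂)/SE = (78 - 74)/1.8804 = 2.1272
df = 46, t-critical = ±2.013
Decision: reject H₀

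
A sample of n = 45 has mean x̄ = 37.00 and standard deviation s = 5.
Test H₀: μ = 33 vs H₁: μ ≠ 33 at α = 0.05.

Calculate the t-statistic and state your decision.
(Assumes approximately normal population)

Answer: t = 5.3662, reject H₀

Derivation:
df = n - 1 = 44
SE = s/√n = 5/√45 = 0.7454
t = (x̄ - μ₀)/SE = (37.00 - 33)/0.7454 = 5.3662
Critical value: t_{0.025,44} = ±2.015
p-value < 0.0001
Decision: reject H₀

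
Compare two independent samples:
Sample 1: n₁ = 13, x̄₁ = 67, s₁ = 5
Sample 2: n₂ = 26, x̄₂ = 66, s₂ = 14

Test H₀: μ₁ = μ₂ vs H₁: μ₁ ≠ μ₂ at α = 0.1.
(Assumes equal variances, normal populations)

Answer: t = 0.2483, fail to reject H₀

Derivation:
Pooled variance: s²_p = [12×5² + 25×14²]/(37) = 140.5405
s_p = 11.8550
SE = s_p×√(1/n₁ + 1/n₂) = 11.8550×√(1/13 + 1/26) = 4.0269
t = (x̄₁ - x̄₂)/SE = (67 - 66)/4.0269 = 0.2483
df = 37, t-critical = ±1.687
Decision: fail to reject H₀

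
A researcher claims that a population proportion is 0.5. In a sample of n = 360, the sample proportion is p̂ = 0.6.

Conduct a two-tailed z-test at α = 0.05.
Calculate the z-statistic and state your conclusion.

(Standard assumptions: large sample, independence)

Answer: z = 3.7948, reject H₀

Derivation:
H₀: p = 0.5, H₁: p ≠ 0.5
Standard error: SE = √(p₀(1-p₀)/n) = √(0.5×0.5/360) = 0.026352
z-statistic: z = (p̂ - p₀)/SE = (0.6 - 0.5)/0.026352 = 3.7948
Critical value: z_0.025 = ±1.960
p-value = 0.0001
Decision: reject H₀ at α = 0.05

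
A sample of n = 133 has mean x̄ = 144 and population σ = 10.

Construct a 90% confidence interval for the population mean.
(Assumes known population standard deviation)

Confidence level: 90%, α = 0.1
z_0.05 = 1.645
SE = σ/√n = 10/√133 = 0.8671
Margin of error = 1.645 × 0.8671 = 1.4264
CI: x̄ ± margin = 144 ± 1.4264
CI: (142.5736, 145.4264)

Answer: (142.5736, 145.4264)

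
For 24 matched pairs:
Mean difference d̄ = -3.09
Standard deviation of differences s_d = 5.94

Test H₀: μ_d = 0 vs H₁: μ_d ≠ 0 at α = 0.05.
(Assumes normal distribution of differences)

Answer: t = -2.5485, reject H₀

Derivation:
df = n - 1 = 23
SE = s_d/√n = 5.94/√24 = 1.2125
t = d̄/SE = -3.09/1.2125 = -2.5485
Critical value: t_{0.025,23} = ±2.069
p-value ≈ 0.0180
Decision: reject H₀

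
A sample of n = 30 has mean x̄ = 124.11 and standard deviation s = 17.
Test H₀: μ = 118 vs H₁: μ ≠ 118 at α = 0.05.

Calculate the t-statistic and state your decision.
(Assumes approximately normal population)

df = n - 1 = 29
SE = s/√n = 17/√30 = 3.1038
t = (x̄ - μ₀)/SE = (124.11 - 118)/3.1038 = 1.9686
Critical value: t_{0.025,29} = ±2.045
p-value ≈ 0.0586
Decision: fail to reject H₀

Answer: t = 1.9686, fail to reject H₀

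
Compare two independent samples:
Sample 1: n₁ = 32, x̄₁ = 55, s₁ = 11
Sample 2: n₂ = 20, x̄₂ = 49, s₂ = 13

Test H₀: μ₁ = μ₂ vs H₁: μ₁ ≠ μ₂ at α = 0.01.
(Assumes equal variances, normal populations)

Pooled variance: s²_p = [31×11² + 19×13²]/(50) = 139.2400
s_p = 11.8000
SE = s_p×√(1/n₁ + 1/n₂) = 11.8000×√(1/32 + 1/20) = 3.3635
t = (x̄₁ - x̄₂)/SE = (55 - 49)/3.3635 = 1.7839
df = 50, t-critical = ±2.678
Decision: fail to reject H₀

Answer: t = 1.7839, fail to reject H₀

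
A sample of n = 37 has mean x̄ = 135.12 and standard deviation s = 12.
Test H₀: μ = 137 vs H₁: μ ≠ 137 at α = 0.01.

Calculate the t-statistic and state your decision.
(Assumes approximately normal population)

df = n - 1 = 36
SE = s/√n = 12/√37 = 1.9728
t = (x̄ - μ₀)/SE = (135.12 - 137)/1.9728 = -0.9530
Critical value: t_{0.005,36} = ±2.719
p-value ≈ 0.3469
Decision: fail to reject H₀

Answer: t = -0.9530, fail to reject H₀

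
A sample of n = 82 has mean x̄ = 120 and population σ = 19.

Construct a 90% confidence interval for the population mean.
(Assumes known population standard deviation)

Answer: (116.5485, 123.4515)

Derivation:
Confidence level: 90%, α = 0.1
z_0.05 = 1.645
SE = σ/√n = 19/√82 = 2.0982
Margin of error = 1.645 × 2.0982 = 3.4515
CI: x̄ ± margin = 120 ± 3.4515
CI: (116.5485, 123.4515)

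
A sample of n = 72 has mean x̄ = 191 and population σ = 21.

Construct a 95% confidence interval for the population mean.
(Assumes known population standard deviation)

Answer: (186.1492, 195.8508)

Derivation:
Confidence level: 95%, α = 0.05
z_0.025 = 1.960
SE = σ/√n = 21/√72 = 2.4749
Margin of error = 1.960 × 2.4749 = 4.8508
CI: x̄ ± margin = 191 ± 4.8508
CI: (186.1492, 195.8508)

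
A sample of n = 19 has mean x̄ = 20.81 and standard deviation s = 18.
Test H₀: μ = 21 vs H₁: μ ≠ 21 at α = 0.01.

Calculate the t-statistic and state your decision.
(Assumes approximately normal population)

Answer: t = -0.0460, fail to reject H₀

Derivation:
df = n - 1 = 18
SE = s/√n = 18/√19 = 4.1295
t = (x̄ - μ₀)/SE = (20.81 - 21)/4.1295 = -0.0460
Critical value: t_{0.005,18} = ±2.878
p-value ≈ 0.9638
Decision: fail to reject H₀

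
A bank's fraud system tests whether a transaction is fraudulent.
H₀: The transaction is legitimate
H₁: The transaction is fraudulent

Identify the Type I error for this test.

Answer: Blocking a legitimate transaction as fraud

Derivation:
Type I error: rejecting H₀ when it is actually true (false positive).
Type II error: failing to reject H₀ when H₁ is actually true (false negative).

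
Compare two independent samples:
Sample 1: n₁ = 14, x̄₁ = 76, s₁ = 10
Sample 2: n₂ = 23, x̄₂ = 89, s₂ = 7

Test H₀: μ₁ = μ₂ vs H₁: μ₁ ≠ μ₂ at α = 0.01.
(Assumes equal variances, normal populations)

Pooled variance: s²_p = [13×10² + 22×7²]/(35) = 67.9429
s_p = 8.2427
SE = s_p×√(1/n₁ + 1/n₂) = 8.2427×√(1/14 + 1/23) = 2.7941
t = (x̄₁ - x̄₂)/SE = (76 - 89)/2.7941 = -4.6527
df = 35, t-critical = ±2.724
Decision: reject H₀

Answer: t = -4.6527, reject H₀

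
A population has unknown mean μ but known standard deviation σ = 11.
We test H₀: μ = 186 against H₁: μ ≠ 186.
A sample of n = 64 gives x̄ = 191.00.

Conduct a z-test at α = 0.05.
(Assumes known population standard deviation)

Answer: z = 3.6364, reject H₀

Derivation:
Standard error: SE = σ/√n = 11/√64 = 1.3750
z-statistic: z = (x̄ - μ₀)/SE = (191.00 - 186)/1.3750 = 3.6364
Critical value: ±1.960
p-value = 0.0003
Decision: reject H₀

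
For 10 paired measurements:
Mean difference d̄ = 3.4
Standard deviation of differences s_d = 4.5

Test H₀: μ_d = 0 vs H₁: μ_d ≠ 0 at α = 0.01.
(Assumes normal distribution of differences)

Answer: t = 2.3893, fail to reject H₀

Derivation:
df = n - 1 = 9
SE = s_d/√n = 4.5/√10 = 1.4230
t = d̄/SE = 3.4/1.4230 = 2.3893
Critical value: t_{0.005,9} = ±3.250
p-value ≈ 0.0406
Decision: fail to reject H₀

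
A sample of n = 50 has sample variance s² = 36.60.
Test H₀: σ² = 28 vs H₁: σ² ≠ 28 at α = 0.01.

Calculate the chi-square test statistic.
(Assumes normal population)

df = n - 1 = 49
χ² = (n-1)s²/σ₀² = 49×36.60/28 = 64.0500
Critical values: χ²_{0.995,49} = 27.249, χ²_{0.005,49} = 78.231
Rejection region: χ² < 27.249 or χ² > 78.231
Decision: fail to reject H₀

Answer: χ² = 64.0500, fail to reject H₀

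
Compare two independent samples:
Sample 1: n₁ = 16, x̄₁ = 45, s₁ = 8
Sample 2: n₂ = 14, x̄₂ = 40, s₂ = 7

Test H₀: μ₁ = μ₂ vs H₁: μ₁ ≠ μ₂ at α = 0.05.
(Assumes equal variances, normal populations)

Pooled variance: s²_p = [15×8² + 13×7²]/(28) = 57.0357
s_p = 7.5522
SE = s_p×√(1/n₁ + 1/n₂) = 7.5522×√(1/16 + 1/14) = 2.7638
t = (x̄₁ - x̄₂)/SE = (45 - 40)/2.7638 = 1.8091
df = 28, t-critical = ±2.048
Decision: fail to reject H₀

Answer: t = 1.8091, fail to reject H₀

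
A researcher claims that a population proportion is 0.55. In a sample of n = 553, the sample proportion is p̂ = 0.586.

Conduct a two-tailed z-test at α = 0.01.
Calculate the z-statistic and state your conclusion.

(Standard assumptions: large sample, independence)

Answer: z = 1.7016, fail to reject H₀

Derivation:
H₀: p = 0.55, H₁: p ≠ 0.55
Standard error: SE = √(p₀(1-p₀)/n) = √(0.55×0.45/553) = 0.021156
z-statistic: z = (p̂ - p₀)/SE = (0.586 - 0.55)/0.021156 = 1.7016
Critical value: z_0.005 = ±2.576
p-value = 0.0888
Decision: fail to reject H₀ at α = 0.01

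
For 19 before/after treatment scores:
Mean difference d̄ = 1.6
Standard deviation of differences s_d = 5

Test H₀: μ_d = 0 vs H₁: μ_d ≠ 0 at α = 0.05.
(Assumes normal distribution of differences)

Answer: t = 1.3948, fail to reject H₀

Derivation:
df = n - 1 = 18
SE = s_d/√n = 5/√19 = 1.1471
t = d̄/SE = 1.6/1.1471 = 1.3948
Critical value: t_{0.025,18} = ±2.101
p-value ≈ 0.1801
Decision: fail to reject H₀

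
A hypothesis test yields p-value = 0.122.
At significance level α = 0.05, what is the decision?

Compare p-value to α:
0.122 ≥ 0.05
Decision: fail to reject H₀

Answer: fail to reject H₀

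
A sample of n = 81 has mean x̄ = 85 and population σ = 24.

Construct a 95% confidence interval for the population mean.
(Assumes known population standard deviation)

Confidence level: 95%, α = 0.05
z_0.025 = 1.960
SE = σ/√n = 24/√81 = 2.6667
Margin of error = 1.960 × 2.6667 = 5.2267
CI: x̄ ± margin = 85 ± 5.2267
CI: (79.7733, 90.2267)

Answer: (79.7733, 90.2267)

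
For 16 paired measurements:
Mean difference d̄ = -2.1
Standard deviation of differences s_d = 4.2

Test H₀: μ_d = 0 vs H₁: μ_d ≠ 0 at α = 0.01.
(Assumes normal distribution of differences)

Answer: t = -2.0000, fail to reject H₀

Derivation:
df = n - 1 = 15
SE = s_d/√n = 4.2/√16 = 1.0500
t = d̄/SE = -2.1/1.0500 = -2.0000
Critical value: t_{0.005,15} = ±2.947
p-value ≈ 0.0639
Decision: fail to reject H₀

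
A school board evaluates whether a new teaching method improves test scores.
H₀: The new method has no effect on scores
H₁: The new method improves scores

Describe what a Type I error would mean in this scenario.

Answer: Concluding the new method improves scores when it actually doesn't

Derivation:
A Type I error (probability α) occurs when we reject a true H₀.
A Type II error (probability β) occurs when we fail to reject a false H₀.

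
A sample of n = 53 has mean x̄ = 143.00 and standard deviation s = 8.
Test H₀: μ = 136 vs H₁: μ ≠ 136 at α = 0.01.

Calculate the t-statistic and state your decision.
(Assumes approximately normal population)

df = n - 1 = 52
SE = s/√n = 8/√53 = 1.0989
t = (x̄ - μ₀)/SE = (143.00 - 136)/1.0989 = 6.3700
Critical value: t_{0.005,52} = ±2.674
p-value < 0.0001
Decision: reject H₀

Answer: t = 6.3700, reject H₀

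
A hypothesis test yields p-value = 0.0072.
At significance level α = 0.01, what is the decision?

Answer: reject H₀

Derivation:
Compare p-value to α:
0.0072 < 0.01
Decision: reject H₀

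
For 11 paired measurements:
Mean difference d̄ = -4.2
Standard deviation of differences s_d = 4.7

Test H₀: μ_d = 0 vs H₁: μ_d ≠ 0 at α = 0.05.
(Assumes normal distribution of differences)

Answer: t = -2.9638, reject H₀

Derivation:
df = n - 1 = 10
SE = s_d/√n = 4.7/√11 = 1.4171
t = d̄/SE = -4.2/1.4171 = -2.9638
Critical value: t_{0.025,10} = ±2.228
p-value ≈ 0.0142
Decision: reject H₀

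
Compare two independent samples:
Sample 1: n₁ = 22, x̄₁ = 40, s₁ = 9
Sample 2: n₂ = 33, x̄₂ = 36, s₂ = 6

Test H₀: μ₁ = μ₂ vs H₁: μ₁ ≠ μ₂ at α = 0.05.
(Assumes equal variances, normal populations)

Pooled variance: s²_p = [21×9² + 32×6²]/(53) = 53.8302
s_p = 7.3369
SE = s_p×√(1/n₁ + 1/n₂) = 7.3369×√(1/22 + 1/33) = 2.0194
t = (x̄₁ - x̄₂)/SE = (40 - 36)/2.0194 = 1.9808
df = 53, t-critical = ±2.006
Decision: fail to reject H₀

Answer: t = 1.9808, fail to reject H₀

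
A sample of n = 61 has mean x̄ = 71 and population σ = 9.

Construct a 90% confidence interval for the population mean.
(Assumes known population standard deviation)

Confidence level: 90%, α = 0.1
z_0.05 = 1.645
SE = σ/√n = 9/√61 = 1.1523
Margin of error = 1.645 × 1.1523 = 1.8955
CI: x̄ ± margin = 71 ± 1.8955
CI: (69.1045, 72.8955)

Answer: (69.1045, 72.8955)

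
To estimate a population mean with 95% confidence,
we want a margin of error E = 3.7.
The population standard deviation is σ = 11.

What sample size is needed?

Answer: n = 34

Derivation:
z_0.025 = 1.960
n = (z×σ/E)² = (1.960×11/3.7)²
n = 33.9542
Round up: n = 34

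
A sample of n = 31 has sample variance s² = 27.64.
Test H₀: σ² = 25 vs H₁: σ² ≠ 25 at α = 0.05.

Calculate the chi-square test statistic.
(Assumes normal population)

Answer: χ² = 33.1680, fail to reject H₀

Derivation:
df = n - 1 = 30
χ² = (n-1)s²/σ₀² = 30×27.64/25 = 33.1680
Critical values: χ²_{0.975,30} = 16.791, χ²_{0.025,30} = 46.979
Rejection region: χ² < 16.791 or χ² > 46.979
Decision: fail to reject H₀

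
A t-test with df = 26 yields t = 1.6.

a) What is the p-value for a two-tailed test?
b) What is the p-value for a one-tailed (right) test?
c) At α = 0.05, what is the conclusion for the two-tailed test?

Using t-distribution with df = 26:
a) Two-tailed: p = 2×P(T > 1.6) = 0.1217
b) One-tailed: p = P(T > 1.6) = 0.0608
c) 0.1217 ≥ 0.05, fail to reject H₀

Answer: a) 0.1217, b) 0.0608, c) fail to reject H₀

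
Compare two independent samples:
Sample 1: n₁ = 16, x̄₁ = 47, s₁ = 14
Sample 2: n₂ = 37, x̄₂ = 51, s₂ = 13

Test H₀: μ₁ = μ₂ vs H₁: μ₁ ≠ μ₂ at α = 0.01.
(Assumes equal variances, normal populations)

Answer: t = -1.0050, fail to reject H₀

Derivation:
Pooled variance: s²_p = [15×14² + 36×13²]/(51) = 176.9412
s_p = 13.3019
SE = s_p×√(1/n₁ + 1/n₂) = 13.3019×√(1/16 + 1/37) = 3.9801
t = (x̄₁ - x̄₂)/SE = (47 - 51)/3.9801 = -1.0050
df = 51, t-critical = ±2.676
Decision: fail to reject H₀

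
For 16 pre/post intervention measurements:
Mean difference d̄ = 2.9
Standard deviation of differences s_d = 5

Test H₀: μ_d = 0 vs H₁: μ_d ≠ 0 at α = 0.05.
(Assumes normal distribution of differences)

Answer: t = 2.3200, reject H₀

Derivation:
df = n - 1 = 15
SE = s_d/√n = 5/√16 = 1.2500
t = d̄/SE = 2.9/1.2500 = 2.3200
Critical value: t_{0.025,15} = ±2.131
p-value ≈ 0.0348
Decision: reject H₀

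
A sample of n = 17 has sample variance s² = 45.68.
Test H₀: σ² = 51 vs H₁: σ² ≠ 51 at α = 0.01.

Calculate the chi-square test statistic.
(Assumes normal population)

Answer: χ² = 14.3310, fail to reject H₀

Derivation:
df = n - 1 = 16
χ² = (n-1)s²/σ₀² = 16×45.68/51 = 14.3310
Critical values: χ²_{0.995,16} = 5.142, χ²_{0.005,16} = 34.267
Rejection region: χ² < 5.142 or χ² > 34.267
Decision: fail to reject H₀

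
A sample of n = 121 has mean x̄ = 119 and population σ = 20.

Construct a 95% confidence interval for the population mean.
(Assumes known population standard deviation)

Confidence level: 95%, α = 0.05
z_0.025 = 1.960
SE = σ/√n = 20/√121 = 1.8182
Margin of error = 1.960 × 1.8182 = 3.5637
CI: x̄ ± margin = 119 ± 3.5637
CI: (115.4363, 122.5637)

Answer: (115.4363, 122.5637)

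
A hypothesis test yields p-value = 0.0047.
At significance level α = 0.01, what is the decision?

Answer: reject H₀

Derivation:
Compare p-value to α:
0.0047 < 0.01
Decision: reject H₀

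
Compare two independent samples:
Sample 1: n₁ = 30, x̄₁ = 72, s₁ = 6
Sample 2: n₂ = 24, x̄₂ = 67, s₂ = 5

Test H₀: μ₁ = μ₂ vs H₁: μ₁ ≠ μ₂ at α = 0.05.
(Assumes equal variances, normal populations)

Answer: t = 3.2720, reject H₀

Derivation:
Pooled variance: s²_p = [29×6² + 23×5²]/(52) = 31.1346
s_p = 5.5798
SE = s_p×√(1/n₁ + 1/n₂) = 5.5798×√(1/30 + 1/24) = 1.5281
t = (x̄₁ - x̄₂)/SE = (72 - 67)/1.5281 = 3.2720
df = 52, t-critical = ±2.007
Decision: reject H₀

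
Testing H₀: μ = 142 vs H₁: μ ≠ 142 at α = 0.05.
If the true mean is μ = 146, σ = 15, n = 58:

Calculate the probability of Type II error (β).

SE = σ/√n = 15/√58 = 1.9696
Critical values: μ₀ ± z_0.025×SE = 142 ± 1.960×1.9696
Acceptance region: (138.1396, 145.8604)
Under H₁ (μ = 146): z_high = (145.8604 - 146)/1.9696 = -0.0709, z_low = (138.1396 - 146)/1.9696 = -3.9909
β = P(not reject | H₁) = Φ(-0.0709) - Φ(-3.9909) ≈ 0.4717

Answer: β ≈ 0.4717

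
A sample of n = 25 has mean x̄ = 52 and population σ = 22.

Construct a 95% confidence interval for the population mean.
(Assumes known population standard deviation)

Answer: (43.3760, 60.6240)

Derivation:
Confidence level: 95%, α = 0.05
z_0.025 = 1.960
SE = σ/√n = 22/√25 = 4.4000
Margin of error = 1.960 × 4.4000 = 8.6240
CI: x̄ ± margin = 52 ± 8.6240
CI: (43.3760, 60.6240)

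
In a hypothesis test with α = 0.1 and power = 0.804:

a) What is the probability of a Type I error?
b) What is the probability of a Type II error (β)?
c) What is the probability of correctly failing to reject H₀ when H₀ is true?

Answer: a) 0.1, b) 0.196, c) 0.9

Derivation:
a) Type I error probability = α = 0.1
b) Power = P(reject H₀ | H₁ true) = 1 - β = 0.804, so Type II error probability = β = 1 - Power = 0.196
c) P(fail to reject H₀ | H₀ true) = 1 - α = 0.9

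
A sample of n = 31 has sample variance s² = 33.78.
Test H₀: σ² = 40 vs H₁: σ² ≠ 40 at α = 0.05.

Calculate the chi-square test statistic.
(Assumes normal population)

df = n - 1 = 30
χ² = (n-1)s²/σ₀² = 30×33.78/40 = 25.3350
Critical values: χ²_{0.975,30} = 16.791, χ²_{0.025,30} = 46.979
Rejection region: χ² < 16.791 or χ² > 46.979
Decision: fail to reject H₀

Answer: χ² = 25.3350, fail to reject H₀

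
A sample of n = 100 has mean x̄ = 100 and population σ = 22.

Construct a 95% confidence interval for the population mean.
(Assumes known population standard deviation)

Answer: (95.6880, 104.3120)

Derivation:
Confidence level: 95%, α = 0.05
z_0.025 = 1.960
SE = σ/√n = 22/√100 = 2.2000
Margin of error = 1.960 × 2.2000 = 4.3120
CI: x̄ ± margin = 100 ± 4.3120
CI: (95.6880, 104.3120)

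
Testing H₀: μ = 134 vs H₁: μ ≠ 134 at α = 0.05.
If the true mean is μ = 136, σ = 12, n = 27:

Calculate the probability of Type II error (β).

Answer: β ≈ 0.8607

Derivation:
SE = σ/√n = 12/√27 = 2.3094
Critical values: μ₀ ± z_0.025×SE = 134 ± 1.960×2.3094
Acceptance region: (129.4736, 138.5264)
Under H₁ (μ = 136): z_high = (138.5264 - 136)/2.3094 = 1.0940, z_low = (129.4736 - 136)/2.3094 = -2.8260
β = P(not reject | H₁) = Φ(1.0940) - Φ(-2.8260) ≈ 0.8607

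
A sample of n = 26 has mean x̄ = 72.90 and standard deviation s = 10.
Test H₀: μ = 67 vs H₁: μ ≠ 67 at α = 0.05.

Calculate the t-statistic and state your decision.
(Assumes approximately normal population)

Answer: t = 3.0084, reject H₀

Derivation:
df = n - 1 = 25
SE = s/√n = 10/√26 = 1.9612
t = (x̄ - μ₀)/SE = (72.90 - 67)/1.9612 = 3.0084
Critical value: t_{0.025,25} = ±2.060
p-value ≈ 0.0059
Decision: reject H₀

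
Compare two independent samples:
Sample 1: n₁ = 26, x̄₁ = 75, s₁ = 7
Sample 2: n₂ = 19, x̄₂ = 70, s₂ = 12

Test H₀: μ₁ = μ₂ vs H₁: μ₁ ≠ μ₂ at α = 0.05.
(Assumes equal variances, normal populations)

Answer: t = 1.7583, fail to reject H₀

Derivation:
Pooled variance: s²_p = [25×7² + 18×12²]/(43) = 88.7674
s_p = 9.4216
SE = s_p×√(1/n₁ + 1/n₂) = 9.4216×√(1/26 + 1/19) = 2.8436
t = (x̄₁ - x̄₂)/SE = (75 - 70)/2.8436 = 1.7583
df = 43, t-critical = ±2.017
Decision: fail to reject H₀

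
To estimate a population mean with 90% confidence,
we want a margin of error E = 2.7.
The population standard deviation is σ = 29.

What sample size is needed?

z_0.05 = 1.645
n = (z×σ/E)² = (1.645×29/2.7)²
n = 312.1765
Round up: n = 313

Answer: n = 313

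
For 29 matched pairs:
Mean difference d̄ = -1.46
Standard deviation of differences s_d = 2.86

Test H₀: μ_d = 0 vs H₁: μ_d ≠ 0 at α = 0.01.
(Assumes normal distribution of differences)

df = n - 1 = 28
SE = s_d/√n = 2.86/√29 = 0.5311
t = d̄/SE = -1.46/0.5311 = -2.7490
Critical value: t_{0.005,28} = ±2.763
p-value ≈ 0.0103
Decision: fail to reject H₀

Answer: t = -2.7490, fail to reject H₀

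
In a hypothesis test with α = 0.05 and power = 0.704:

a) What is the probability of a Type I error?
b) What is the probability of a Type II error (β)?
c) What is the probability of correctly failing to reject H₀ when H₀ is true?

a) Type I error probability = α = 0.05
b) Power = P(reject H₀ | H₁ true) = 1 - β = 0.704, so Type II error probability = β = 1 - Power = 0.296
c) P(fail to reject H₀ | H₀ true) = 1 - α = 0.95

Answer: a) 0.05, b) 0.296, c) 0.95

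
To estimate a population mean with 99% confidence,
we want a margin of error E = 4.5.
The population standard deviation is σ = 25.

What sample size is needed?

z_0.005 = 2.576
n = (z×σ/E)² = (2.576×25/4.5)²
n = 204.8079
Round up: n = 205

Answer: n = 205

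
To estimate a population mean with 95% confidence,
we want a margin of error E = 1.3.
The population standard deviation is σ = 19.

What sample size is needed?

z_0.025 = 1.960
n = (z×σ/E)² = (1.960×19/1.3)²
n = 820.6021
Round up: n = 821

Answer: n = 821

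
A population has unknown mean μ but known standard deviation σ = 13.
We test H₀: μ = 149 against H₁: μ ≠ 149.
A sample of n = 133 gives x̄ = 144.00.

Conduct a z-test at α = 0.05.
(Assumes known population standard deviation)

Standard error: SE = σ/√n = 13/√133 = 1.1272
z-statistic: z = (x̄ - μ₀)/SE = (144.00 - 149)/1.1272 = -4.4358
Critical value: ±1.960
p-value < 0.0001
Decision: reject H₀

Answer: z = -4.4358, reject H₀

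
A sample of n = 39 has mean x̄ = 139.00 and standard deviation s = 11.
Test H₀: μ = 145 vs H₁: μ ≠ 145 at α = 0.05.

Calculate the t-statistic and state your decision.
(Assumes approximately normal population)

Answer: t = -3.4064, reject H₀

Derivation:
df = n - 1 = 38
SE = s/√n = 11/√39 = 1.7614
t = (x̄ - μ₀)/SE = (139.00 - 145)/1.7614 = -3.4064
Critical value: t_{0.025,38} = ±2.024
p-value ≈ 0.0016
Decision: reject H₀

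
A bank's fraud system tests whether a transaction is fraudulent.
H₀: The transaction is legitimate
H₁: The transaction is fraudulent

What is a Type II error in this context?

Answer: Allowing a fraudulent transaction to go through

Derivation:
Type I error (α): Rejecting H₀ when H₀ is true
Type II error (β): Failing to reject H₀ when H₁ is true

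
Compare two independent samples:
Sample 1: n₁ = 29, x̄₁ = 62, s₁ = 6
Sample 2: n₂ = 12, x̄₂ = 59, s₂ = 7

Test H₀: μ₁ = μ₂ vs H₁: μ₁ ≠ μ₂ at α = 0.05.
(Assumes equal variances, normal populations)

Pooled variance: s²_p = [28×6² + 11×7²]/(39) = 39.6667
s_p = 6.2982
SE = s_p×√(1/n₁ + 1/n₂) = 6.2982×√(1/29 + 1/12) = 2.1618
t = (x̄₁ - x̄₂)/SE = (62 - 59)/2.1618 = 1.3877
df = 39, t-critical = ±2.023
Decision: fail to reject H₀

Answer: t = 1.3877, fail to reject H₀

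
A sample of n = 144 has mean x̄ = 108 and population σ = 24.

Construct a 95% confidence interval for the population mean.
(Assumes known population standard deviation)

Confidence level: 95%, α = 0.05
z_0.025 = 1.960
SE = σ/√n = 24/√144 = 2.0000
Margin of error = 1.960 × 2.0000 = 3.9200
CI: x̄ ± margin = 108 ± 3.9200
CI: (104.0800, 111.9200)

Answer: (104.0800, 111.9200)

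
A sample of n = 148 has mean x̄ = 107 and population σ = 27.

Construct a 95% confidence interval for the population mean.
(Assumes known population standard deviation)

Confidence level: 95%, α = 0.05
z_0.025 = 1.960
SE = σ/√n = 27/√148 = 2.2194
Margin of error = 1.960 × 2.2194 = 4.3500
CI: x̄ ± margin = 107 ± 4.3500
CI: (102.6500, 111.3500)

Answer: (102.6500, 111.3500)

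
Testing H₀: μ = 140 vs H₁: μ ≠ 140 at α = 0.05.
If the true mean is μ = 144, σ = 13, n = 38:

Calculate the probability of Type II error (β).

Answer: β ≈ 0.5252

Derivation:
SE = σ/√n = 13/√38 = 2.1089
Critical values: μ₀ ± z_0.025×SE = 140 ± 1.960×2.1089
Acceptance region: (135.8666, 144.1334)
Under H₁ (μ = 144): z_high = (144.1334 - 144)/2.1089 = 0.0633, z_low = (135.8666 - 144)/2.1089 = -3.8567
β = P(not reject | H₁) = Φ(0.0633) - Φ(-3.8567) ≈ 0.5252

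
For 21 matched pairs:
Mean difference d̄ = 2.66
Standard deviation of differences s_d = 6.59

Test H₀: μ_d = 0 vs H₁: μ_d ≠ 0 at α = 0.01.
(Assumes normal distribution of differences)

Answer: t = 1.8497, fail to reject H₀

Derivation:
df = n - 1 = 20
SE = s_d/√n = 6.59/√21 = 1.4381
t = d̄/SE = 2.66/1.4381 = 1.8497
Critical value: t_{0.005,20} = ±2.845
p-value ≈ 0.0792
Decision: fail to reject H₀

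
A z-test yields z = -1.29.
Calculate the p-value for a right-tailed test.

For z = -1.29:
p = P(Z > -1.29) = 1 - Φ(-1.29) = 0.9015

Answer: p-value ≈ 0.9015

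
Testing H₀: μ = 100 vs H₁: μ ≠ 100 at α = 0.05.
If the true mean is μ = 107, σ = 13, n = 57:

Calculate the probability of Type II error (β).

Answer: β ≈ 0.0176

Derivation:
SE = σ/√n = 13/√57 = 1.7219
Critical values: μ₀ ± z_0.025×SE = 100 ± 1.960×1.7219
Acceptance region: (96.6251, 103.3749)
Under H₁ (μ = 107): z_high = (103.3749 - 107)/1.7219 = -2.1053, z_low = (96.6251 - 107)/1.7219 = -6.0253
β = P(not reject | H₁) = Φ(-2.1053) - Φ(-6.0253) ≈ 0.0176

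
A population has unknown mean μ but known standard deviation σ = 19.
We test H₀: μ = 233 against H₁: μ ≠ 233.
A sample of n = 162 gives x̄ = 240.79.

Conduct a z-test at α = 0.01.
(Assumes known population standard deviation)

Standard error: SE = σ/√n = 19/√162 = 1.4928
z-statistic: z = (x̄ - μ₀)/SE = (240.79 - 233)/1.4928 = 5.2184
Critical value: ±2.576
p-value < 0.0001
Decision: reject H₀

Answer: z = 5.2184, reject H₀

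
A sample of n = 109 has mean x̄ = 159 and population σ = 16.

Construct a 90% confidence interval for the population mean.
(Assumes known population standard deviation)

Answer: (156.4790, 161.5210)

Derivation:
Confidence level: 90%, α = 0.1
z_0.05 = 1.645
SE = σ/√n = 16/√109 = 1.5325
Margin of error = 1.645 × 1.5325 = 2.5210
CI: x̄ ± margin = 159 ± 2.5210
CI: (156.4790, 161.5210)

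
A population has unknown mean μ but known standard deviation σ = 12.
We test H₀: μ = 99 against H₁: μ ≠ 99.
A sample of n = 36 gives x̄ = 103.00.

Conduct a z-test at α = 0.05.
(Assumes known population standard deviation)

Answer: z = 2.0000, reject H₀

Derivation:
Standard error: SE = σ/√n = 12/√36 = 2.0000
z-statistic: z = (x̄ - μ₀)/SE = (103.00 - 99)/2.0000 = 2.0000
Critical value: ±1.960
p-value = 0.0455
Decision: reject H₀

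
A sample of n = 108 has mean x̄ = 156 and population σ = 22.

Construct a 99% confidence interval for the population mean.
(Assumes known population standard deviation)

Confidence level: 99%, α = 0.01
z_0.005 = 2.576
SE = σ/√n = 22/√108 = 2.1170
Margin of error = 2.576 × 2.1170 = 5.4534
CI: x̄ ± margin = 156 ± 5.4534
CI: (150.5466, 161.4534)

Answer: (150.5466, 161.4534)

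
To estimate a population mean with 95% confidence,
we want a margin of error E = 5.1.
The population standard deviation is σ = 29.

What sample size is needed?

Answer: n = 125

Derivation:
z_0.025 = 1.960
n = (z×σ/E)² = (1.960×29/5.1)²
n = 124.2132
Round up: n = 125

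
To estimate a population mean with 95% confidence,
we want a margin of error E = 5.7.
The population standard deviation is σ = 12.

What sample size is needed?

Answer: n = 18

Derivation:
z_0.025 = 1.960
n = (z×σ/E)² = (1.960×12/5.7)²
n = 17.0265
Round up: n = 18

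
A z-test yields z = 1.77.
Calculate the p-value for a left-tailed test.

For z = 1.77:
p = P(Z < 1.77) = Φ(1.77) = 0.9616

Answer: p-value ≈ 0.9616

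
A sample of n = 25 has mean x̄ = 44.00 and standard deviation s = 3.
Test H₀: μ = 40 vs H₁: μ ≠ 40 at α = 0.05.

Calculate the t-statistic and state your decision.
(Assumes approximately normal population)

Answer: t = 6.6667, reject H₀

Derivation:
df = n - 1 = 24
SE = s/√n = 3/√25 = 0.6000
t = (x̄ - μ₀)/SE = (44.00 - 40)/0.6000 = 6.6667
Critical value: t_{0.025,24} = ±2.064
p-value < 0.0001
Decision: reject H₀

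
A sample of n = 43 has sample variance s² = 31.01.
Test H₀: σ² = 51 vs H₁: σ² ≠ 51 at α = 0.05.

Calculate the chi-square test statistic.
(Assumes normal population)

df = n - 1 = 42
χ² = (n-1)s²/σ₀² = 42×31.01/51 = 25.5376
Critical values: χ²_{0.975,42} = 25.999, χ²_{0.025,42} = 61.777
Rejection region: χ² < 25.999 or χ² > 61.777
Decision: reject H₀

Answer: χ² = 25.5376, reject H₀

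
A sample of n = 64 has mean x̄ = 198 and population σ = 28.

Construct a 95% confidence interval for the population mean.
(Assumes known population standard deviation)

Answer: (191.1400, 204.8600)

Derivation:
Confidence level: 95%, α = 0.05
z_0.025 = 1.960
SE = σ/√n = 28/√64 = 3.5000
Margin of error = 1.960 × 3.5000 = 6.8600
CI: x̄ ± margin = 198 ± 6.8600
CI: (191.1400, 204.8600)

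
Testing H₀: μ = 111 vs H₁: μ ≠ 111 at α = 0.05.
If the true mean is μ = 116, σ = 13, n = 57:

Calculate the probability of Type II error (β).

Answer: β ≈ 0.1726

Derivation:
SE = σ/√n = 13/√57 = 1.7219
Critical values: μ₀ ± z_0.025×SE = 111 ± 1.960×1.7219
Acceptance region: (107.6251, 114.3749)
Under H₁ (μ = 116): z_high = (114.3749 - 116)/1.7219 = -0.9438, z_low = (107.6251 - 116)/1.7219 = -4.8638
β = P(not reject | H₁) = Φ(-0.9438) - Φ(-4.8638) ≈ 0.1726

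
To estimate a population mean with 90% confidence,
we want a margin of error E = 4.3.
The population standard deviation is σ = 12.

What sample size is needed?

z_0.05 = 1.645
n = (z×σ/E)² = (1.645×12/4.3)²
n = 21.0745
Round up: n = 22

Answer: n = 22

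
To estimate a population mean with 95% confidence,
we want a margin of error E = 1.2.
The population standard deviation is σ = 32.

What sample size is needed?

Answer: n = 2732

Derivation:
z_0.025 = 1.960
n = (z×σ/E)² = (1.960×32/1.2)²
n = 2731.8044
Round up: n = 2732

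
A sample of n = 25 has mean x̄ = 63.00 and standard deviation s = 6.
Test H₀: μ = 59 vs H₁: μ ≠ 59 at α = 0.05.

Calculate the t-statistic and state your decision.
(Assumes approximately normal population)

df = n - 1 = 24
SE = s/√n = 6/√25 = 1.2000
t = (x̄ - μ₀)/SE = (63.00 - 59)/1.2000 = 3.3333
Critical value: t_{0.025,24} = ±2.064
p-value ≈ 0.0028
Decision: reject H₀

Answer: t = 3.3333, reject H₀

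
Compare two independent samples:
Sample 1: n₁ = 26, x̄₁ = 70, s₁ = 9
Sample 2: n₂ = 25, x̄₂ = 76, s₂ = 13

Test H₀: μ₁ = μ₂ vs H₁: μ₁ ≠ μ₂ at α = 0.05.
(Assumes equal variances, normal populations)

Answer: t = -1.9228, fail to reject H₀

Derivation:
Pooled variance: s²_p = [25×9² + 24×13²]/(49) = 124.1020
s_p = 11.1401
SE = s_p×√(1/n₁ + 1/n₂) = 11.1401×√(1/26 + 1/25) = 3.1205
t = (x̄₁ - x̄₂)/SE = (70 - 76)/3.1205 = -1.9228
df = 49, t-critical = ±2.010
Decision: fail to reject H₀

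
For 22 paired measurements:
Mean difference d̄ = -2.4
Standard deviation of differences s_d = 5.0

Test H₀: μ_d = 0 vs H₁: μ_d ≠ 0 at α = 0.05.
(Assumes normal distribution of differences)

df = n - 1 = 21
SE = s_d/√n = 5.0/√22 = 1.0660
t = d̄/SE = -2.4/1.0660 = -2.2514
Critical value: t_{0.025,21} = ±2.080
p-value ≈ 0.0352
Decision: reject H₀

Answer: t = -2.2514, reject H₀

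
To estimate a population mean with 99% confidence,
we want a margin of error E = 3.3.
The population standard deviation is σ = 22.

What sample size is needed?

z_0.005 = 2.576
n = (z×σ/E)² = (2.576×22/3.3)²
n = 294.9234
Round up: n = 295

Answer: n = 295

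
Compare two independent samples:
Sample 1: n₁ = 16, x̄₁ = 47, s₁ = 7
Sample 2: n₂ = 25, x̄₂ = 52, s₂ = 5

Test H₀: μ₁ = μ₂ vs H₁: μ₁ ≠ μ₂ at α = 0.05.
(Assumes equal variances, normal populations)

Answer: t = -2.6694, reject H₀

Derivation:
Pooled variance: s²_p = [15×7² + 24×5²]/(39) = 34.2308
s_p = 5.8507
SE = s_p×√(1/n₁ + 1/n₂) = 5.8507×√(1/16 + 1/25) = 1.8731
t = (x̄₁ - x̄₂)/SE = (47 - 52)/1.8731 = -2.6694
df = 39, t-critical = ±2.023
Decision: reject H₀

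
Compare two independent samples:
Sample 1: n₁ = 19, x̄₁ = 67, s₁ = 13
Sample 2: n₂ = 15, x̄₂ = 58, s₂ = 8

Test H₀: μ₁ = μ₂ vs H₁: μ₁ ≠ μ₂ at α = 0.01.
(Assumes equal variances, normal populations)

Pooled variance: s²_p = [18×13² + 14×8²]/(32) = 123.0625
s_p = 11.0934
SE = s_p×√(1/n₁ + 1/n₂) = 11.0934×√(1/19 + 1/15) = 3.8316
t = (x̄₁ - x̄₂)/SE = (67 - 58)/3.8316 = 2.3489
df = 32, t-critical = ±2.738
Decision: fail to reject H₀

Answer: t = 2.3489, fail to reject H₀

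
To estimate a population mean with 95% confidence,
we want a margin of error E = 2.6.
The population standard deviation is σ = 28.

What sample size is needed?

z_0.025 = 1.960
n = (z×σ/E)² = (1.960×28/2.6)²
n = 445.5347
Round up: n = 446

Answer: n = 446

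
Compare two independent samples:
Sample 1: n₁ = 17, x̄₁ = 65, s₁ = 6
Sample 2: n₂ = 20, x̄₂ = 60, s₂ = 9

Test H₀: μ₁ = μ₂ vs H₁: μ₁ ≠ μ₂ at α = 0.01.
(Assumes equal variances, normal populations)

Pooled variance: s²_p = [16×6² + 19×9²]/(35) = 60.4286
s_p = 7.7736
SE = s_p×√(1/n₁ + 1/n₂) = 7.7736×√(1/17 + 1/20) = 2.5644
t = (x̄₁ - x̄₂)/SE = (65 - 60)/2.5644 = 1.9498
df = 35, t-critical = ±2.724
Decision: fail to reject H₀

Answer: t = 1.9498, fail to reject H₀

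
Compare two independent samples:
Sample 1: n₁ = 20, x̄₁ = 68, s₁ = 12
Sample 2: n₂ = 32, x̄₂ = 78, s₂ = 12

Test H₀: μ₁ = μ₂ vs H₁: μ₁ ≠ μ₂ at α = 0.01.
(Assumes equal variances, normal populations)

Answer: t = -2.9235, reject H₀

Derivation:
Pooled variance: s²_p = [19×12² + 31×12²]/(50) = 144.0000
s_p = 12.0000
SE = s_p×√(1/n₁ + 1/n₂) = 12.0000×√(1/20 + 1/32) = 3.4205
t = (x̄₁ - x̄₂)/SE = (68 - 78)/3.4205 = -2.9235
df = 50, t-critical = ±2.678
Decision: reject H₀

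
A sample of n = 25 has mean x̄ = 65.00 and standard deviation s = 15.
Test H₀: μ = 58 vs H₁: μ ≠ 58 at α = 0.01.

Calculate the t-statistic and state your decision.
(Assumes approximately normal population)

Answer: t = 2.3333, fail to reject H₀

Derivation:
df = n - 1 = 24
SE = s/√n = 15/√25 = 3.0000
t = (x̄ - μ₀)/SE = (65.00 - 58)/3.0000 = 2.3333
Critical value: t_{0.005,24} = ±2.797
p-value ≈ 0.0283
Decision: fail to reject H₀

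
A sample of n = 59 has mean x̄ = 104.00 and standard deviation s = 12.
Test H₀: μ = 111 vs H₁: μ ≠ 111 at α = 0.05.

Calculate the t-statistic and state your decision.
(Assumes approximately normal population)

df = n - 1 = 58
SE = s/√n = 12/√59 = 1.5623
t = (x̄ - μ₀)/SE = (104.00 - 111)/1.5623 = -4.4806
Critical value: t_{0.025,58} = ±2.002
p-value < 0.0001
Decision: reject H₀

Answer: t = -4.4806, reject H₀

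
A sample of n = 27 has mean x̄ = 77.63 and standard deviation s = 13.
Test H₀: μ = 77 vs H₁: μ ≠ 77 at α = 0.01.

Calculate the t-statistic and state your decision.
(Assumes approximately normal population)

df = n - 1 = 26
SE = s/√n = 13/√27 = 2.5019
t = (x̄ - μ₀)/SE = (77.63 - 77)/2.5019 = 0.2518
Critical value: t_{0.005,26} = ±2.779
p-value ≈ 0.8032
Decision: fail to reject H₀

Answer: t = 0.2518, fail to reject H₀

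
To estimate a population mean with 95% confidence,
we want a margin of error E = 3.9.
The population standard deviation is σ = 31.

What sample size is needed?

Answer: n = 243

Derivation:
z_0.025 = 1.960
n = (z×σ/E)² = (1.960×31/3.9)²
n = 242.7204
Round up: n = 243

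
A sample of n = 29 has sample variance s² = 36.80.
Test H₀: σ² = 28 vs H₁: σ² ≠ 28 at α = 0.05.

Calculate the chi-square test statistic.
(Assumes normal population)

df = n - 1 = 28
χ² = (n-1)s²/σ₀² = 28×36.80/28 = 36.8000
Critical values: χ²_{0.975,28} = 15.308, χ²_{0.025,28} = 44.461
Rejection region: χ² < 15.308 or χ² > 44.461
Decision: fail to reject H₀

Answer: χ² = 36.8000, fail to reject H₀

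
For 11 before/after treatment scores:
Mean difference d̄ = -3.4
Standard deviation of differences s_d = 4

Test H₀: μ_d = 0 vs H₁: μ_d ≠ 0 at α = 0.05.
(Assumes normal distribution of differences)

Answer: t = -2.8192, reject H₀

Derivation:
df = n - 1 = 10
SE = s_d/√n = 4/√11 = 1.2060
t = d̄/SE = -3.4/1.2060 = -2.8192
Critical value: t_{0.025,10} = ±2.228
p-value ≈ 0.0182
Decision: reject H₀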